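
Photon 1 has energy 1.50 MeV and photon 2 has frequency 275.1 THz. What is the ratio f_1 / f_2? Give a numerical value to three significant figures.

1.32e6

f_1 = 3.627e20 Hz (from energy = 1.50 MeV, via f = E/h).
f_2 = 2.751e14 Hz (from frequency = 275.1 THz, via f given directly).
Ratio = 3.627e20 / 2.751e14 = 1.32e6.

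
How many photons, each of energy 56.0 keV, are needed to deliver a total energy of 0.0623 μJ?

Per-photon energy: E = 8.972 × 10^-15 J (from energy = 56.0 keV).
N = E_total / E_photon = 6.23 × 10^-8 J / 8.972 × 10^-15 J = 6.94 × 10^6.

6.94 × 10^6 photons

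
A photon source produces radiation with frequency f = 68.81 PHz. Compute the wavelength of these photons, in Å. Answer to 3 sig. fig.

Use c = 2.99792458 × 10^8 m/s.
Convert to SI: f = 68.81 PHz = 6.881 × 10^16 Hz.
Apply λ = c/f: λ = 4.357 × 10^-9 m.
Converting to Å: λ = 43.57 Å ≈ 43.6 Å.

43.6 Å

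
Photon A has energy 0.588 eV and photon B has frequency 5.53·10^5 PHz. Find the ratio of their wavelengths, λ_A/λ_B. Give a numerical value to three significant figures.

3.89·10^6

λ_A = 2.109·10^-6 m (from energy = 0.588 eV, via λ = hc/E).
λ_B = 5.421·10^-13 m (from frequency = 5.53·10^5 PHz, via λ = c/f).
Ratio = 2.109·10^-6 / 5.421·10^-13 = 3.89·10^6.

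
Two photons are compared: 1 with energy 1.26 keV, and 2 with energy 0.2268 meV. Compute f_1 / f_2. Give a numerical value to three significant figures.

f_1 = 3.047e17 Hz (from energy = 1.26 keV, via f = E/h).
f_2 = 5.484e10 Hz (from energy = 0.2268 meV, via f = E/h).
Ratio = 3.047e17 / 5.484e10 = 5.56e6.

5.56e6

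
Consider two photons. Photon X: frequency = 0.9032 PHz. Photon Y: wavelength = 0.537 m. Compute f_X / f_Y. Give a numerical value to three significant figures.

f_X = 9.032e14 Hz (from frequency = 0.9032 PHz, via f given directly).
f_Y = 5.583e8 Hz (from wavelength = 0.537 m, via f = c/λ).
Ratio = 9.032e14 / 5.583e8 = 1.62e6.

1.62e6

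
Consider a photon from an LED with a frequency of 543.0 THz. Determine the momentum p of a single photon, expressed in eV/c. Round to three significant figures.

Use h = 6.62607015 × 10^-34 J·s, c = 2.99792458 × 10^8 m/s, 1 eV = 1.602176634 × 10^-19 J.
First convert: f = 543.0 THz = 5.430 × 10^14 Hz.
For a photon p = hf/c, so p = 1.200 × 10^-27 kg·m/s.
Converting to eV/c: p = 2.246 eV/c ≈ 2.25 eV/c.

2.25 eV/c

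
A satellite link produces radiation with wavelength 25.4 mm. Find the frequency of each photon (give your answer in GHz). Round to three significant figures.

11.8 GHz

(c = 2.99792458 × 10^8 m/s.)
First convert: λ = 25.4 mm = 0.0254 m.
Apply f = c/λ: f = 1.180 × 10^10 Hz.
Converting to GHz: f = 11.80 GHz ≈ 11.8 GHz.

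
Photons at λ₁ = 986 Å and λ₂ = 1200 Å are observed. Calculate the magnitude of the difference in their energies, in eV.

Using E = hc/λ: E₁ = 2.015·10^-18 J, E₂ = 1.655·10^-18 J.
|ΔE| = |2.015·10^-18 − 1.655·10^-18| = 3.59·10^-19 J = 2.24 eV.

2.24 eV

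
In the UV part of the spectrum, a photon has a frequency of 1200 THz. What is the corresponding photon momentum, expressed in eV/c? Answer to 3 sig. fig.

4.96 eV/c

First convert: f = 1200 THz = 1.2·10^15 Hz.
Since p = hf/c for a photon, p = 2.652·10^-27 kg·m/s.
Converting to eV/c: p = 4.963 eV/c ≈ 4.96 eV/c.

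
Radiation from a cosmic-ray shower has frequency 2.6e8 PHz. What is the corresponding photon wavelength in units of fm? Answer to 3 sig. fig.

(c = 2.99792458e8 m/s.)
Convert to SI: f = 2.6e8 PHz = 2.6e23 Hz.
For a photon λ = c/f, so λ = 1.153e-15 m.
Converting to fm: λ = 1.153 fm ≈ 1.15 fm.

1.15 fm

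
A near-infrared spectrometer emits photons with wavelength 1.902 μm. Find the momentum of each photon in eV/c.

0.652 eV/c

Convert to SI: λ = 1.902 μm = 1.902e-6 m.
Apply p = h/λ: p = 3.484e-28 kg·m/s.
Converting to eV/c: p = 0.6519 eV/c ≈ 0.652 eV/c.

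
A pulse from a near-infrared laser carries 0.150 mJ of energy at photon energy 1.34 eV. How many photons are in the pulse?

6.99 × 10^14 photons

Per-photon energy: E = 2.147 × 10^-19 J (from energy = 1.34 eV).
N = E_total / E_photon = 1.50 × 10^-4 J / 2.147 × 10^-19 J = 6.99 × 10^14.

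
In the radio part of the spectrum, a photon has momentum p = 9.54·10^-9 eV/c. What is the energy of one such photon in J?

Use c = 2.99792458·10^8 m/s, 1 eV = 1.602176634·10^-19 J.
In SI units: p = 9.54·10^-9 eV/c = 5.0984·10^-36 kg·m/s.
Since E = pc for a photon, E = 1.528·10^-27 J.
So E ≈ 1.53·10^-27 J.

1.53·10^-27 J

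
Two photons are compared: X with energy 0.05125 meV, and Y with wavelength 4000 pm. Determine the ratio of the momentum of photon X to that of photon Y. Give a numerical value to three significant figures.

p_X = 2.739e-32 kg·m/s (from energy = 0.05125 meV, via p = E/c).
p_Y = 1.657e-25 kg·m/s (from wavelength = 4000 pm, via p = h/λ).
Ratio = 2.739e-32 / 1.657e-25 = 1.65e-7.

1.65e-7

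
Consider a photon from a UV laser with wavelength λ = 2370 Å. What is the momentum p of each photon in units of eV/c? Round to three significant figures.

Use h = 6.62607015e-34 J·s, c = 2.99792458e8 m/s, 1 eV = 1.602176634e-19 J.
First convert: λ = 2370 Å = 2.370e-7 m.
Since p = h/λ for a photon, p = 2.796e-27 kg·m/s.
Converting to eV/c: p = 5.231 eV/c ≈ 5.23 eV/c.

5.23 eV/c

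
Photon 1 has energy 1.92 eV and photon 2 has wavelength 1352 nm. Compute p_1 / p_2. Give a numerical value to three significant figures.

2.09

p_1 = 1.026e-27 kg·m/s (from energy = 1.92 eV, via p = E/c).
p_2 = 4.901e-28 kg·m/s (from wavelength = 1352 nm, via p = h/λ).
Ratio = 1.026e-27 / 4.901e-28 = 2.09.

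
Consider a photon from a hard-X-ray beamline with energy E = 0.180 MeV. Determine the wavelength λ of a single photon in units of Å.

0.0689 Å

Convert to SI: E = 0.180 MeV = 2.8839·10^-14 J.
The photon relation is λ = hc/E, giving λ = 6.888·10^-12 m.
Converting to Å: λ = 0.06888 Å ≈ 0.0689 Å.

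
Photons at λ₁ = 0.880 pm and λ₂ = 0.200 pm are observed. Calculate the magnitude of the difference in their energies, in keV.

4790 keV

Using E = hc/λ: E₁ = 2.257 × 10^-13 J, E₂ = 9.932 × 10^-13 J.
|ΔE| = |2.257 × 10^-13 − 9.932 × 10^-13| = 7.67 × 10^-13 J = 4790 keV.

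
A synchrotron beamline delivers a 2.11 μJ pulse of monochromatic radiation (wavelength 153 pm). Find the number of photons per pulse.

1.63 × 10^9 photons

Per-photon energy: E = 1.298 × 10^-15 J (from wavelength = 153 pm).
N = E_total / E_photon = 2.11 × 10^-6 J / 1.298 × 10^-15 J = 1.63 × 10^9.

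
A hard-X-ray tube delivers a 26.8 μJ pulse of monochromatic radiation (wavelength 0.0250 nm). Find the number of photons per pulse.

Per-photon energy: E = 7.946 × 10^-15 J (from wavelength = 0.0250 nm).
N = E_total / E_photon = 2.68 × 10^-5 J / 7.946 × 10^-15 J = 3.37 × 10^9.

3.37 × 10^9 photons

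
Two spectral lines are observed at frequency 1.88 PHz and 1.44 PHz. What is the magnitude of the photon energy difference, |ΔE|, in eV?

Using E = hf: E₁ = 1.246 × 10^-18 J, E₂ = 9.542 × 10^-19 J.
|ΔE| = |1.246 × 10^-18 − 9.542 × 10^-19| = 2.92 × 10^-19 J = 1.82 eV.

1.82 eV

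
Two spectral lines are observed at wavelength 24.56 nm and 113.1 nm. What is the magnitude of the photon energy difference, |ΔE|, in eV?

39.5 eV

Using E = hc/λ: E₁ = 8.0881e-18 J, E₂ = 1.7564e-18 J.
|ΔE| = |8.0881e-18 − 1.7564e-18| = 6.33e-18 J = 39.5 eV.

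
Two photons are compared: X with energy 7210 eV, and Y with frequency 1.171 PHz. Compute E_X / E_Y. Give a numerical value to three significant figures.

1490

E_X = 1.155e-15 J (from energy = 7210 eV, via E given directly).
E_Y = 7.759e-19 J (from frequency = 1.171 PHz, via E = hf).
Ratio = 1.155e-15 / 7.759e-19 = 1490.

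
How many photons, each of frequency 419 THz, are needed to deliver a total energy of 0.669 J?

Per-photon energy: E = 2.776e-19 J (from frequency = 419 THz).
N = E_total / E_photon = 0.669 J / 2.776e-19 J = 2.41e18.

2.41e18 photons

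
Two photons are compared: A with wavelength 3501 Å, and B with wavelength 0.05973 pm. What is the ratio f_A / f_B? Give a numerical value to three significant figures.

1.71 × 10^-7

f_A = 8.563 × 10^14 Hz (from wavelength = 3501 Å, via f = c/λ).
f_B = 5.019 × 10^21 Hz (from wavelength = 0.05973 pm, via f = c/λ).
Ratio = 8.563 × 10^14 / 5.019 × 10^21 = 1.71 × 10^-7.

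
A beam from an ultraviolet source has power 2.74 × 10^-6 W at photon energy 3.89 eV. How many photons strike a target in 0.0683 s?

Total energy: E_total = P·t = 2.74 × 10^-6 × 0.0683 = 1.871 × 10^-7 J.
Per-photon energy: E = 6.232 × 10^-19 J.
N = E_total / E_photon = 3.00 × 10^11.

3.00 × 10^11 photons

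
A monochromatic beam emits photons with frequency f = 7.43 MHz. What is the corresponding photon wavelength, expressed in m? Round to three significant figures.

First convert: f = 7.43 MHz = 7.43 × 10^6 Hz.
Since λ = c/f for a photon, λ = 40.35 m.
So λ ≈ 40.3 m.

40.3 m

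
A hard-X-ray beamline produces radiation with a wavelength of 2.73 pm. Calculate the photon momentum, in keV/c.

(h = 6.62607015e-34 J·s, c = 2.99792458e8 m/s, 1 eV = 1.602176634e-19 J.)
Convert to SI: λ = 2.73 pm = 2.73e-12 m.
The photon relation is p = h/λ, giving p = 2.427e-22 kg·m/s.
Converting to keV/c: p = 454.2 keV/c ≈ 454 keV/c.

454 keV/c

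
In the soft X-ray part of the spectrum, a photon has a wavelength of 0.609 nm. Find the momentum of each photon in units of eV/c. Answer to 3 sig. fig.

2040 eV/c

First convert: λ = 0.609 nm = 6.09·10^-10 m.
Apply p = h/λ: p = 1.088·10^-24 kg·m/s.
Converting to eV/c: p = 2036 eV/c ≈ 2040 eV/c.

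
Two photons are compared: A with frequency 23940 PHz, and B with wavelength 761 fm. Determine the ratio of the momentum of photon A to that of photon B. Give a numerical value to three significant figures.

0.0608

p_A = 5.291 × 10^-23 kg·m/s (from frequency = 23940 PHz, via p = hf/c).
p_B = 8.707 × 10^-22 kg·m/s (from wavelength = 761 fm, via p = h/λ).
Ratio = 5.291 × 10^-23 / 8.707 × 10^-22 = 0.0608.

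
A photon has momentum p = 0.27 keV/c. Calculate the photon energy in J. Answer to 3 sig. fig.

Use c = 2.99792458 × 10^8 m/s, 1 eV = 1.602176634 × 10^-19 J.
Convert to SI: p = 0.27 keV/c = 1.4430 × 10^-25 kg·m/s.
Apply E = pc: E = 4.326 × 10^-17 J.
So E ≈ 4.33 × 10^-17 J.

4.33 × 10^-17 J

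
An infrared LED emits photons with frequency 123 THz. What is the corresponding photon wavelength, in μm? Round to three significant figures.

2.44 μm

In SI units: f = 123 THz = 1.23 × 10^14 Hz.
For a photon λ = c/f, so λ = 2.437 × 10^-6 m.
Converting to μm: λ = 2.437 μm ≈ 2.44 μm.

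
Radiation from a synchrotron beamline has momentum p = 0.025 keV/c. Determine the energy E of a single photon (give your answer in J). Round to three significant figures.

4.01 × 10^-18 J

(c = 2.99792458 × 10^8 m/s, 1 eV = 1.602176634 × 10^-19 J.)
Convert to SI: p = 0.025 keV/c = 1.3361 × 10^-26 kg·m/s.
For a photon E = pc, so E = 4.005 × 10^-18 J.
So E ≈ 4.01 × 10^-18 J.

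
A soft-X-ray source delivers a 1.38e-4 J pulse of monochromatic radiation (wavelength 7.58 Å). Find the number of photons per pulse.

Per-photon energy: E = 2.621e-16 J (from wavelength = 7.58 Å).
N = E_total / E_photon = 1.38e-4 J / 2.621e-16 J = 5.27e11.

5.27e11 photons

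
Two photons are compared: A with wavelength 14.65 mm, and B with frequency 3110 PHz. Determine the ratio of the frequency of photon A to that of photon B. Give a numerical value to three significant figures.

f_A = 2.046 × 10^10 Hz (from wavelength = 14.65 mm, via f = c/λ).
f_B = 3.110 × 10^18 Hz (from frequency = 3110 PHz, via f given directly).
Ratio = 2.046 × 10^10 / 3.110 × 10^18 = 6.58 × 10^-9.

6.58 × 10^-9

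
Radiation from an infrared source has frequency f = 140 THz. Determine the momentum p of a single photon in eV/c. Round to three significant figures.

0.579 eV/c

(h = 6.62607015 × 10^-34 J·s, c = 2.99792458 × 10^8 m/s, 1 eV = 1.602176634 × 10^-19 J.)
In SI units: f = 140 THz = 1.40 × 10^14 Hz.
Since p = hf/c for a photon, p = 3.094 × 10^-28 kg·m/s.
Converting to eV/c: p = 0.5790 eV/c ≈ 0.579 eV/c.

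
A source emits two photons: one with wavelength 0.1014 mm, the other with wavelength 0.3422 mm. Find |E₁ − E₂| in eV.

8.60 × 10^-3 eV

Using E = hc/λ: E₁ = 1.9590 × 10^-21 J, E₂ = 5.8049 × 10^-22 J.
|ΔE| = |1.9590 × 10^-21 − 5.8049 × 10^-22| = 1.38 × 10^-21 J = 8.60 × 10^-3 eV.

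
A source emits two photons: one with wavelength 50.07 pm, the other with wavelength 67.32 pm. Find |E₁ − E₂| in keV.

6.35 keV

Using E = hc/λ: E₁ = 3.9673 × 10^-15 J, E₂ = 2.9508 × 10^-15 J.
|ΔE| = |3.9673 × 10^-15 − 2.9508 × 10^-15| = 1.02 × 10^-15 J = 6.35 keV.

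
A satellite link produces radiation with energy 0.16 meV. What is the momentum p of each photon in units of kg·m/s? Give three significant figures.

Convert to SI: E = 0.16 meV = 2.5635e-23 J.
Apply p = E/c: p = 8.551e-32 kg·m/s.
So p ≈ 8.55e-32 kg·m/s.

8.55e-32 kg·m/s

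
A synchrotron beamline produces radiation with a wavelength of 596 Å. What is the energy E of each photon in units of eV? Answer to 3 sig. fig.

20.8 eV

Convert to SI: λ = 596 Å = 5.96e-8 m.
Apply E = hc/λ: E = 3.333e-18 J.
Converting to eV: E = 20.80 eV ≈ 20.8 eV.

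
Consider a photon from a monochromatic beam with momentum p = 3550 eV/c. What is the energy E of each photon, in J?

In SI units: p = 3550 eV/c = 1.8972e-24 kg·m/s.
Since E = pc for a photon, E = 5.688e-16 J.
So E ≈ 5.69e-16 J.

5.69e-16 J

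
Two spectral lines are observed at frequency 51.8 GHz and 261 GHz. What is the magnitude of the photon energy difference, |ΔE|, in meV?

0.865 meV

Using E = hf: E₁ = 3.432 × 10^-23 J, E₂ = 1.729 × 10^-22 J.
|ΔE| = |3.432 × 10^-23 − 1.729 × 10^-22| = 1.39 × 10^-22 J = 0.865 meV.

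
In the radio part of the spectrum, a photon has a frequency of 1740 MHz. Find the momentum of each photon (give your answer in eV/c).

7.20 × 10^-6 eV/c

In SI units: f = 1740 MHz = 1.74 × 10^9 Hz.
Apply p = hf/c: p = 3.846 × 10^-33 kg·m/s.
Converting to eV/c: p = 7.196 × 10^-6 eV/c ≈ 7.20 × 10^-6 eV/c.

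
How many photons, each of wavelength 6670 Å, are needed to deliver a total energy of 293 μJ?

9.84e14 photons

Per-photon energy: E = 2.978e-19 J (from wavelength = 6670 Å).
N = E_total / E_photon = 2.93e-4 J / 2.978e-19 J = 9.84e14.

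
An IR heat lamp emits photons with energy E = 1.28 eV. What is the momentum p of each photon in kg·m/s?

6.84 × 10^-28 kg·m/s

First convert: E = 1.28 eV = 2.0508 × 10^-19 J.
Apply p = E/c: p = 6.841 × 10^-28 kg·m/s.
So p ≈ 6.84 × 10^-28 kg·m/s.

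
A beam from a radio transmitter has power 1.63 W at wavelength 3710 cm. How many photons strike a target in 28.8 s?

8.77 × 10^27 photons

Total energy: E_total = P·t = 1.63 × 28.8 = 46.94 J.
Per-photon energy: E = 5.354 × 10^-27 J.
N = E_total / E_photon = 8.77 × 10^27.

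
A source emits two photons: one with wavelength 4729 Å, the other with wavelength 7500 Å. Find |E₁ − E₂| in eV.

0.969 eV

Using E = hc/λ: E₁ = 4.2006e-19 J, E₂ = 2.6486e-19 J.
|ΔE| = |4.2006e-19 − 2.6486e-19| = 1.55e-19 J = 0.969 eV.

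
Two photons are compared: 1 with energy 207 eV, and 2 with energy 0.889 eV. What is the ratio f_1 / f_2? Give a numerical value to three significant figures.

f_1 = 5.005e16 Hz (from energy = 207 eV, via f = E/h).
f_2 = 2.150e14 Hz (from energy = 0.889 eV, via f = E/h).
Ratio = 5.005e16 / 2.150e14 = 233.

233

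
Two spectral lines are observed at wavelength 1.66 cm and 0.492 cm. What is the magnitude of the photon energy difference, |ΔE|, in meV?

0.177 meV

Using E = hc/λ: E₁ = 1.197 × 10^-23 J, E₂ = 4.037 × 10^-23 J.
|ΔE| = |1.197 × 10^-23 − 4.037 × 10^-23| = 2.84 × 10^-23 J = 0.177 meV.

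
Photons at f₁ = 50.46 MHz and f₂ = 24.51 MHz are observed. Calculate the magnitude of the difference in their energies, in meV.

1.07e-4 meV

Using E = hf: E₁ = 3.3435e-26 J, E₂ = 1.6240e-26 J.
|ΔE| = |3.3435e-26 − 1.6240e-26| = 1.72e-26 J = 1.07e-4 meV.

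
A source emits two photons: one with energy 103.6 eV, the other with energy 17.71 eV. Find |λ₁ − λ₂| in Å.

580 Å

Using λ = hc/E: λ₁ = 1.1968e-8 m, λ₂ = 7.0008e-8 m.
|Δλ| = |1.1968e-8 − 7.0008e-8| = 5.80e-8 m = 580 Å.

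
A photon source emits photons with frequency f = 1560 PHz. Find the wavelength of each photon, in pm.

192 pm

Convert to SI: f = 1560 PHz = 1.56e18 Hz.
The photon relation is λ = c/f, giving λ = 1.922e-10 m.
Converting to pm: λ = 192.2 pm ≈ 192 pm.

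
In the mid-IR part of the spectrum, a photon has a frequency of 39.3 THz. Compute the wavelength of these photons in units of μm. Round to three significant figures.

First convert: f = 39.3 THz = 3.93e13 Hz.
The photon relation is λ = c/f, giving λ = 7.628e-6 m.
Converting to μm: λ = 7.628 μm ≈ 7.63 μm.

7.63 μm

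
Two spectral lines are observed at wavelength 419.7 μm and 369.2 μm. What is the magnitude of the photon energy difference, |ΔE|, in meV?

Using E = hc/λ: E₁ = 4.7330e-22 J, E₂ = 5.3804e-22 J.
|ΔE| = |4.7330e-22 − 5.3804e-22| = 6.47e-23 J = 0.404 meV.

0.404 meV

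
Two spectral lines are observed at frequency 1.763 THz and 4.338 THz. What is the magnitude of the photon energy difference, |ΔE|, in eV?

0.0106 eV

Using E = hf: E₁ = 1.1682 × 10^-21 J, E₂ = 2.8744 × 10^-21 J.
|ΔE| = |1.1682 × 10^-21 − 2.8744 × 10^-21| = 1.71 × 10^-21 J = 0.0106 eV.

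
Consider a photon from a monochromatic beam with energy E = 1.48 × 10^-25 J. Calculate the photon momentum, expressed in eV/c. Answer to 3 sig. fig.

Apply p = E/c: p = 4.937 × 10^-34 kg·m/s.
Converting to eV/c: p = 9.237 × 10^-7 eV/c ≈ 9.24 × 10^-7 eV/c.

9.24 × 10^-7 eV/c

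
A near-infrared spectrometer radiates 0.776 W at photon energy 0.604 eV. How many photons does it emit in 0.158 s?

1.27 × 10^18 photons

Total energy: E_total = P·t = 0.776 × 0.158 = 0.1226 J.
Per-photon energy: E = 9.677 × 10^-20 J.
N = E_total / E_photon = 1.27 × 10^18.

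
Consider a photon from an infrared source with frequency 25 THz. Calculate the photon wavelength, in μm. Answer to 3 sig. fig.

(c = 2.99792458e8 m/s.)
First convert: f = 25 THz = 2.5e13 Hz.
The photon relation is λ = c/f, giving λ = 1.199e-5 m.
Converting to μm: λ = 11.99 μm ≈ 12.0 μm.

12.0 μm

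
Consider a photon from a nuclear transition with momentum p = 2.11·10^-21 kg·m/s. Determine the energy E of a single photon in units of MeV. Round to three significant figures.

Take c = 2.99792458·10^8 m/s, 1 eV = 1.602176634·10^-19 J.
The photon relation is E = pc, giving E = 6.326·10^-13 J.
Converting to MeV: E = 3.948 MeV ≈ 3.95 MeV.

3.95 MeV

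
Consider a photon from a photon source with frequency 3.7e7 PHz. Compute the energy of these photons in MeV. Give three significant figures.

153 MeV

First convert: f = 3.7e7 PHz = 3.7e22 Hz.
Since E = hf for a photon, E = 2.452e-11 J.
Converting to MeV: E = 153.0 MeV ≈ 153 MeV.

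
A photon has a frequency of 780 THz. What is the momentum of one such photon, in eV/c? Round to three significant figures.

3.23 eV/c

Use h = 6.62607015e-34 J·s, c = 2.99792458e8 m/s, 1 eV = 1.602176634e-19 J.
First convert: f = 780 THz = 7.8e14 Hz.
Apply p = hf/c: p = 1.724e-27 kg·m/s.
Converting to eV/c: p = 3.226 eV/c ≈ 3.23 eV/c.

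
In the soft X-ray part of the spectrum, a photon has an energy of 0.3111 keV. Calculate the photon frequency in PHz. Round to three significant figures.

In SI units: E = 0.3111 keV = 4.9844e-17 J.
The photon relation is f = E/h, giving f = 7.522e16 Hz.
Converting to PHz: f = 75.22 PHz ≈ 75.2 PHz.

75.2 PHz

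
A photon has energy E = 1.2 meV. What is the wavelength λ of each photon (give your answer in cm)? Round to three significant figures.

Use h = 6.62607015 × 10^-34 J·s, c = 2.99792458 × 10^8 m/s, 1 eV = 1.602176634 × 10^-19 J.
First convert: E = 1.2 meV = 1.9226 × 10^-22 J.
Since λ = hc/E for a photon, λ = 0.001033 m.
Converting to cm: λ = 0.1033 cm ≈ 0.103 cm.

0.103 cm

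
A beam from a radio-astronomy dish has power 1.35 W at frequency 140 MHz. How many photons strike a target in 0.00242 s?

Total energy: E_total = P·t = 1.35 × 0.00242 = 0.003267 J.
Per-photon energy: E = 9.276 × 10^-26 J.
N = E_total / E_photon = 3.52 × 10^22.

3.52 × 10^22 photons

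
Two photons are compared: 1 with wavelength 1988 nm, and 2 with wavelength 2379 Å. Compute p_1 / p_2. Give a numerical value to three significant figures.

p_1 = 3.333·10^-28 kg·m/s (from wavelength = 1988 nm, via p = h/λ).
p_2 = 2.785·10^-27 kg·m/s (from wavelength = 2379 Å, via p = h/λ).
Ratio = 3.333·10^-28 / 2.785·10^-27 = 0.120.

0.120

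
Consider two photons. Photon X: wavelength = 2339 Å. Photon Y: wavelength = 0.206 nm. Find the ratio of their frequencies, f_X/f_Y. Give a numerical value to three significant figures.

f_X = 1.282 × 10^15 Hz (from wavelength = 2339 Å, via f = c/λ).
f_Y = 1.455 × 10^18 Hz (from wavelength = 0.206 nm, via f = c/λ).
Ratio = 1.282 × 10^15 / 1.455 × 10^18 = 8.81 × 10^-4.

8.81 × 10^-4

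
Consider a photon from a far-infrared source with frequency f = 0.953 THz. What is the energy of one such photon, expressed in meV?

3.94 meV

In SI units: f = 0.953 THz = 9.53·10^11 Hz.
The photon relation is E = hf, giving E = 6.315·10^-22 J.
Converting to meV: E = 3.941 meV ≈ 3.94 meV.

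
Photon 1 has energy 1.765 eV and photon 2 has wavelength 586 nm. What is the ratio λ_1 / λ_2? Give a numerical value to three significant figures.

1.20

λ_1 = 7.025e-7 m (from energy = 1.765 eV, via λ = hc/E).
λ_2 = 5.860e-7 m (from wavelength = 586 nm, via λ given directly).
Ratio = 7.025e-7 / 5.860e-7 = 1.20.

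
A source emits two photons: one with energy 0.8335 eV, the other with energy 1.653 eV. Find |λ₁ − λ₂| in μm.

Using λ = hc/E: λ₁ = 1.4875·10^-6 m, λ₂ = 7.5006·10^-7 m.
|Δλ| = |1.4875·10^-6 − 7.5006·10^-7| = 7.37·10^-7 m = 0.737 μm.

0.737 μm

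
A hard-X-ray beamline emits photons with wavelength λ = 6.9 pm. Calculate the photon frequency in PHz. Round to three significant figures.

4.34e4 PHz

In SI units: λ = 6.9 pm = 6.9e-12 m.
Apply f = c/λ: f = 4.345e19 Hz.
Converting to PHz: f = 43450 PHz ≈ 4.34e4 PHz.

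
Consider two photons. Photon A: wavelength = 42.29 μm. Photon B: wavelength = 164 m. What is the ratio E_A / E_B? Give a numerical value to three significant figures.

3.88e6

E_A = 4.697e-21 J (from wavelength = 42.29 μm, via E = hc/λ).
E_B = 1.211e-27 J (from wavelength = 164 m, via E = hc/λ).
Ratio = 4.697e-21 / 1.211e-27 = 3.88e6.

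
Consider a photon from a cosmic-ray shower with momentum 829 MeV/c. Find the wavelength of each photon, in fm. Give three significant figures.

Use h = 6.62607015 × 10^-34 J·s, c = 2.99792458 × 10^8 m/s, 1 eV = 1.602176634 × 10^-19 J.
In SI units: p = 829 MeV/c = 4.4304 × 10^-19 kg·m/s.
For a photon λ = h/p, so λ = 1.496 × 10^-15 m.
Converting to fm: λ = 1.496 fm ≈ 1.50 fm.

1.50 fm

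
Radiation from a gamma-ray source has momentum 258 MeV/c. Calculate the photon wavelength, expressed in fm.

(h = 6.62607015e-34 J·s, c = 2.99792458e8 m/s, 1 eV = 1.602176634e-19 J.)
In SI units: p = 258 MeV/c = 1.3788e-19 kg·m/s.
Apply λ = h/p: λ = 4.806e-15 m.
Converting to fm: λ = 4.806 fm ≈ 4.81 fm.

4.81 fm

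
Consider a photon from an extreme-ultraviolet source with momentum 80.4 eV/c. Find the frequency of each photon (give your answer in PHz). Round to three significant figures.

19.4 PHz

Convert to SI: p = 80.4 eV/c = 4.2968 × 10^-26 kg·m/s.
Apply f = pc/h: f = 1.944 × 10^16 Hz.
Converting to PHz: f = 19.44 PHz ≈ 19.4 PHz.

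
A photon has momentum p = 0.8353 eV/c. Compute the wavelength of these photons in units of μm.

First convert: p = 0.8353 eV/c = 4.4641 × 10^-28 kg·m/s.
For a photon λ = h/p, so λ = 1.484 × 10^-6 m.
Converting to μm: λ = 1.484 μm ≈ 1.48 μm.

1.48 μm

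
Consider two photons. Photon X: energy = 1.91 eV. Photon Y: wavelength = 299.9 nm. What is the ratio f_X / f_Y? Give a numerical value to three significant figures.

0.462

f_X = 4.618e14 Hz (from energy = 1.91 eV, via f = E/h).
f_Y = 9.996e14 Hz (from wavelength = 299.9 nm, via f = c/λ).
Ratio = 4.618e14 / 9.996e14 = 0.462.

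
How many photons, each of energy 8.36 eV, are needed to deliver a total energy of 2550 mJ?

1.90e18 photons

Per-photon energy: E = 1.339e-18 J (from energy = 8.36 eV).
N = E_total / E_photon = 2.55 J / 1.339e-18 J = 1.90e18.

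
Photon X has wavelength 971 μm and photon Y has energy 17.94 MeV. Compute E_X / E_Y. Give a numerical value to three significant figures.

E_X = 2.046 × 10^-22 J (from wavelength = 971 μm, via E = hc/λ).
E_Y = 2.874 × 10^-12 J (from energy = 17.94 MeV, via E given directly).
Ratio = 2.046 × 10^-22 / 2.874 × 10^-12 = 7.12 × 10^-11.

7.12 × 10^-11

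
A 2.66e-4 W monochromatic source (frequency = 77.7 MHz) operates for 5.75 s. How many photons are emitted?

2.97e22 photons

Total energy: E_total = P·t = 2.66e-4 × 5.75 = 0.001530 J.
Per-photon energy: E = 5.148e-26 J.
N = E_total / E_photon = 2.97e22.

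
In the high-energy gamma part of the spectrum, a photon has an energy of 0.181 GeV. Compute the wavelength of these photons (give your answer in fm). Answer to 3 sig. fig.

6.85 fm

Take h = 6.62607015 × 10^-34 J·s, c = 2.99792458 × 10^8 m/s, 1 eV = 1.602176634 × 10^-19 J.
In SI units: E = 0.181 GeV = 2.8999 × 10^-11 J.
The photon relation is λ = hc/E, giving λ = 6.850 × 10^-15 m.
Converting to fm: λ = 6.850 fm ≈ 6.85 fm.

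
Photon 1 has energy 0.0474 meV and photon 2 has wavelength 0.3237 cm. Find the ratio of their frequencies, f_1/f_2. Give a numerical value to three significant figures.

f_1 = 1.146 × 10^10 Hz (from energy = 0.0474 meV, via f = E/h).
f_2 = 9.261 × 10^10 Hz (from wavelength = 0.3237 cm, via f = c/λ).
Ratio = 1.146 × 10^10 / 9.261 × 10^10 = 0.124.

0.124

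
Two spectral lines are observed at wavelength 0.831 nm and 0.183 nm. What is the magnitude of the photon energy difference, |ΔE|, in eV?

5280 eV

Using E = hc/λ: E₁ = 2.390 × 10^-16 J, E₂ = 1.085 × 10^-15 J.
|ΔE| = |2.390 × 10^-16 − 1.085 × 10^-15| = 8.46 × 10^-16 J = 5280 eV.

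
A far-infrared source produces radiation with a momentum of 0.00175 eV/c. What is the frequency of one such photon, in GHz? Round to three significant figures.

423 GHz

In SI units: p = 0.00175 eV/c = 9.3525 × 10^-31 kg·m/s.
For a photon f = pc/h, so f = 4.231 × 10^11 Hz.
Converting to GHz: f = 423.1 GHz ≈ 423 GHz.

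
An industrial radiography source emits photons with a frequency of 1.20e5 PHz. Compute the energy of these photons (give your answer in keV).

496 keV

Convert to SI: f = 1.20e5 PHz = 1.20e20 Hz.
The photon relation is E = hf, giving E = 7.951e-14 J.
Converting to keV: E = 496.3 keV ≈ 496 keV.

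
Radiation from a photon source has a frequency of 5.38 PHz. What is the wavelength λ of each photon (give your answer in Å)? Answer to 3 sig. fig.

557 Å

First convert: f = 5.38 PHz = 5.38 × 10^15 Hz.
The photon relation is λ = c/f, giving λ = 5.572 × 10^-8 m.
Converting to Å: λ = 557.2 Å ≈ 557 Å.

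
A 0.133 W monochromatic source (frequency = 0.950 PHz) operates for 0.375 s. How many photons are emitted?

Total energy: E_total = P·t = 0.133 × 0.375 = 0.04988 J.
Per-photon energy: E = 6.295 × 10^-19 J.
N = E_total / E_photon = 7.92 × 10^16.

7.92 × 10^16 photons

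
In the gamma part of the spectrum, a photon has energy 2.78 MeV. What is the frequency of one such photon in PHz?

First convert: E = 2.78 MeV = 4.4541e-13 J.
Since f = E/h for a photon, f = 6.722e20 Hz.
Converting to PHz: f = 672200 PHz ≈ 6.72e5 PHz.

6.72e5 PHz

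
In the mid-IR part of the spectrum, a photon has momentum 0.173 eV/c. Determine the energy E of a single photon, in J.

First convert: p = 0.173 eV/c = 9.2456 × 10^-29 kg·m/s.
Apply E = pc: E = 2.772 × 10^-20 J.
So E ≈ 2.77 × 10^-20 J.

2.77 × 10^-20 J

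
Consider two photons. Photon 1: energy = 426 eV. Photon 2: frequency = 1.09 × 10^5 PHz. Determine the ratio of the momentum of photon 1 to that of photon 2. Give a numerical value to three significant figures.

p_1 = 2.277 × 10^-25 kg·m/s (from energy = 426 eV, via p = E/c).
p_2 = 2.409 × 10^-22 kg·m/s (from frequency = 1.09 × 10^5 PHz, via p = hf/c).
Ratio = 2.277 × 10^-25 / 2.409 × 10^-22 = 9.45 × 10^-4.

9.45 × 10^-4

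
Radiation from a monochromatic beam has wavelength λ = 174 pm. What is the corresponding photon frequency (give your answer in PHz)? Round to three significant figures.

In SI units: λ = 174 pm = 1.74e-10 m.
Since f = c/λ for a photon, f = 1.723e18 Hz.
Converting to PHz: f = 1723 PHz ≈ 1720 PHz.

1720 PHz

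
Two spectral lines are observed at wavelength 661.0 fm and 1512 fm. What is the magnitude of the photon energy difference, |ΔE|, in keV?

Using E = hc/λ: E₁ = 3.0052·10^-13 J, E₂ = 1.3138·10^-13 J.
|ΔE| = |3.0052·10^-13 − 1.3138·10^-13| = 1.69·10^-13 J = 1060 keV.

1060 keV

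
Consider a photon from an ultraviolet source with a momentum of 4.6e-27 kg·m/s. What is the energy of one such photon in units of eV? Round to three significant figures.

(c = 2.99792458e8 m/s, 1 eV = 1.602176634e-19 J.)
Apply E = pc: E = 1.379e-18 J.
Converting to eV: E = 8.607 eV ≈ 8.61 eV.

8.61 eV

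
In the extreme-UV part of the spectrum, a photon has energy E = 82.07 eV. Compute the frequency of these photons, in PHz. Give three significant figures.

19.8 PHz

Convert to SI: E = 82.07 eV = 1.3149 × 10^-17 J.
Since f = E/h for a photon, f = 1.984 × 10^16 Hz.
Converting to PHz: f = 19.84 PHz ≈ 19.8 PHz.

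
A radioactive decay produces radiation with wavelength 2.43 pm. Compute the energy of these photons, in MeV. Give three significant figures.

Use h = 6.62607015·10^-34 J·s, c = 2.99792458·10^8 m/s, 1 eV = 1.602176634·10^-19 J.
In SI units: λ = 2.43 pm = 2.43·10^-12 m.
Since E = hc/λ for a photon, E = 8.175·10^-14 J.
Converting to MeV: E = 0.5102 MeV ≈ 0.510 MeV.

0.510 MeV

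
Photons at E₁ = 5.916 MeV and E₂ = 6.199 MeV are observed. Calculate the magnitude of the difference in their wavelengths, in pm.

Using λ = hc/E: λ₁ = 2.0957e-13 m, λ₂ = 2.0001e-13 m.
|Δλ| = |2.0957e-13 − 2.0001e-13| = 9.57e-15 m = 9.57e-3 pm.

9.57e-3 pm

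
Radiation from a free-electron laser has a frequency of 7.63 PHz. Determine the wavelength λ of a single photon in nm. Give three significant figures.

Take c = 2.99792458 × 10^8 m/s.
First convert: f = 7.63 PHz = 7.63 × 10^15 Hz.
The photon relation is λ = c/f, giving λ = 3.929 × 10^-8 m.
Converting to nm: λ = 39.29 nm ≈ 39.3 nm.

39.3 nm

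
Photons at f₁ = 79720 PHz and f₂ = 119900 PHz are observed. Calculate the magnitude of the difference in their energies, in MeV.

0.166 MeV

Using E = hf: E₁ = 5.2823e-14 J, E₂ = 7.9447e-14 J.
|ΔE| = |5.2823e-14 − 7.9447e-14| = 2.66e-14 J = 0.166 MeV.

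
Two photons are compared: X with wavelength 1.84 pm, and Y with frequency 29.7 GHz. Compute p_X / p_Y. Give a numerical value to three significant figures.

5.49e9

p_X = 3.601e-22 kg·m/s (from wavelength = 1.84 pm, via p = h/λ).
p_Y = 6.564e-32 kg·m/s (from frequency = 29.7 GHz, via p = hf/c).
Ratio = 3.601e-22 / 6.564e-32 = 5.49e9.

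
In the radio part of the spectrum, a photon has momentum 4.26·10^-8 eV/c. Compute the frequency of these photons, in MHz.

(h = 6.62607015·10^-34 J·s, c = 2.99792458·10^8 m/s, 1 eV = 1.602176634·10^-19 J.)
Convert to SI: p = 4.26·10^-8 eV/c = 2.2767·10^-35 kg·m/s.
The photon relation is f = pc/h, giving f = 1.030·10^7 Hz.
Converting to MHz: f = 10.30 MHz ≈ 10.3 MHz.

10.3 MHz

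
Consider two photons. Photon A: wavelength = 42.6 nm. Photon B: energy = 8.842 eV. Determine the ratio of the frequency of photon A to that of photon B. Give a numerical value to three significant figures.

f_A = 7.037 × 10^15 Hz (from wavelength = 42.6 nm, via f = c/λ).
f_B = 2.138 × 10^15 Hz (from energy = 8.842 eV, via f = E/h).
Ratio = 7.037 × 10^15 / 2.138 × 10^15 = 3.29.

3.29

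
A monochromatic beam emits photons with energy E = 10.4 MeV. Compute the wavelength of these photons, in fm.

119 fm

Take h = 6.62607015 × 10^-34 J·s, c = 2.99792458 × 10^8 m/s, 1 eV = 1.602176634 × 10^-19 J.
First convert: E = 10.4 MeV = 1.6663 × 10^-12 J.
Since λ = hc/E for a photon, λ = 1.192 × 10^-13 m.
Converting to fm: λ = 119.2 fm ≈ 119 fm.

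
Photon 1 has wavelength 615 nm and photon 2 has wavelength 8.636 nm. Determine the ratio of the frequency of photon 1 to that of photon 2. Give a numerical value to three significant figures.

0.0140

f_1 = 4.875·10^14 Hz (from wavelength = 615 nm, via f = c/λ).
f_2 = 3.471·10^16 Hz (from wavelength = 8.636 nm, via f = c/λ).
Ratio = 4.875·10^14 / 3.471·10^16 = 0.0140.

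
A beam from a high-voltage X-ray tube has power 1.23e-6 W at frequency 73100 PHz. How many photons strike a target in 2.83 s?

Total energy: E_total = P·t = 1.23e-6 × 2.83 = 3.481e-6 J.
Per-photon energy: E = 4.844e-14 J.
N = E_total / E_photon = 7.19e7.

7.19e7 photons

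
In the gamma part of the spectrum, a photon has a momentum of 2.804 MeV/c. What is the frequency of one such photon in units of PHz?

6.78·10^5 PHz

Use h = 6.62607015·10^-34 J·s, c = 2.99792458·10^8 m/s, 1 eV = 1.602176634·10^-19 J.
In SI units: p = 2.804 MeV/c = 1.4985·10^-21 kg·m/s.
Apply f = pc/h: f = 6.780·10^20 Hz.
Converting to PHz: f = 678000 PHz ≈ 6.78·10^5 PHz.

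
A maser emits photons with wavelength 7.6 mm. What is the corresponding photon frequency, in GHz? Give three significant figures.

39.4 GHz

Convert to SI: λ = 7.6 mm = 0.0076 m.
Since f = c/λ for a photon, f = 3.945 × 10^10 Hz.
Converting to GHz: f = 39.45 GHz ≈ 39.4 GHz.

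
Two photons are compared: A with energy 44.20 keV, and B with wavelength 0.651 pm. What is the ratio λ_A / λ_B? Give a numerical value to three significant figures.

43.1

λ_A = 2.805 × 10^-11 m (from energy = 44.20 keV, via λ = hc/E).
λ_B = 6.510 × 10^-13 m (from wavelength = 0.651 pm, via λ given directly).
Ratio = 2.805 × 10^-11 / 6.510 × 10^-13 = 43.1.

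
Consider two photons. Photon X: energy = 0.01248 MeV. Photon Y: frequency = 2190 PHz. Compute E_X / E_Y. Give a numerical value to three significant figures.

E_X = 2.000e-15 J (from energy = 0.01248 MeV, via E given directly).
E_Y = 1.451e-15 J (from frequency = 2190 PHz, via E = hf).
Ratio = 2.000e-15 / 1.451e-15 = 1.38.

1.38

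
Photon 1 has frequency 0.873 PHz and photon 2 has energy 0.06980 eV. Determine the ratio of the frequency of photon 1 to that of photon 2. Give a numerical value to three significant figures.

51.7

f_1 = 8.730 × 10^14 Hz (from frequency = 0.873 PHz, via f given directly).
f_2 = 1.688 × 10^13 Hz (from energy = 0.06980 eV, via f = E/h).
Ratio = 8.730 × 10^14 / 1.688 × 10^13 = 51.7.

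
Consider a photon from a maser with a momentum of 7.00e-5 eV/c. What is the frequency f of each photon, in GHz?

16.9 GHz

Use h = 6.62607015e-34 J·s, c = 2.99792458e8 m/s, 1 eV = 1.602176634e-19 J.
In SI units: p = 7.00e-5 eV/c = 3.7410e-32 kg·m/s.
For a photon f = pc/h, so f = 1.693e10 Hz.
Converting to GHz: f = 16.93 GHz ≈ 16.9 GHz.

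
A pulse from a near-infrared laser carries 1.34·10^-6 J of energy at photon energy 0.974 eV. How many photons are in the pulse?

8.59·10^12 photons

Per-photon energy: E = 1.561·10^-19 J (from energy = 0.974 eV).
N = E_total / E_photon = 1.34·10^-6 J / 1.561·10^-19 J = 8.59·10^12.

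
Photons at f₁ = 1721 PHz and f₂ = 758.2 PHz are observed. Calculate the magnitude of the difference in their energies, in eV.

Using E = hf: E₁ = 1.1403 × 10^-15 J, E₂ = 5.0239 × 10^-16 J.
|ΔE| = |1.1403 × 10^-15 − 5.0239 × 10^-16| = 6.38 × 10^-16 J = 3980 eV.

3980 eV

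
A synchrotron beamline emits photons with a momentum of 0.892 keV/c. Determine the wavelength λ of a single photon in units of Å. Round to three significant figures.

13.9 Å

First convert: p = 0.892 keV/c = 4.7671e-25 kg·m/s.
The photon relation is λ = h/p, giving λ = 1.390e-9 m.
Converting to Å: λ = 13.90 Å ≈ 13.9 Å.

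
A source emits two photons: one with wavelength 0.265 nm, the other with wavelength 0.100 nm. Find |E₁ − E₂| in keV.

7.72 keV

Using E = hc/λ: E₁ = 7.496 × 10^-16 J, E₂ = 1.986 × 10^-15 J.
|ΔE| = |7.496 × 10^-16 − 1.986 × 10^-15| = 1.24 × 10^-15 J = 7.72 keV.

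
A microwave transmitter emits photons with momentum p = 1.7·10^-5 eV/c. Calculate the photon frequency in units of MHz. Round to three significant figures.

First convert: p = 1.7·10^-5 eV/c = 9.0853·10^-33 kg·m/s.
For a photon f = pc/h, so f = 4.111·10^9 Hz.
Converting to MHz: f = 4111 MHz ≈ 4110 MHz.

4110 MHz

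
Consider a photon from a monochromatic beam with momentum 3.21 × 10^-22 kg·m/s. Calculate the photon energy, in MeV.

Use c = 2.99792458 × 10^8 m/s, 1 eV = 1.602176634 × 10^-19 J.
Since E = pc for a photon, E = 9.623 × 10^-14 J.
Converting to MeV: E = 0.6006 MeV ≈ 0.601 MeV.

0.601 MeV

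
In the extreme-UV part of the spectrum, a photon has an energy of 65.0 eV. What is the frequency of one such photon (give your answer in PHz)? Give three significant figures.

(h = 6.62607015e-34 J·s, 1 eV = 1.602176634e-19 J.)
First convert: E = 65.0 eV = 1.0414e-17 J.
The photon relation is f = E/h, giving f = 1.572e16 Hz.
Converting to PHz: f = 15.72 PHz ≈ 15.7 PHz.

15.7 PHz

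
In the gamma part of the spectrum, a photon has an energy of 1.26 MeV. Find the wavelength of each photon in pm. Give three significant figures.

0.984 pm

First convert: E = 1.26 MeV = 2.0187 × 10^-13 J.
Since λ = hc/E for a photon, λ = 9.840 × 10^-13 m.
Converting to pm: λ = 0.9840 pm ≈ 0.984 pm.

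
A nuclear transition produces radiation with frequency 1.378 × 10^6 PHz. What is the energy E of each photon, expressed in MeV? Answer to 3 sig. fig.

Use h = 6.62607015 × 10^-34 J·s, 1 eV = 1.602176634 × 10^-19 J.
Convert to SI: f = 1.378 × 10^6 PHz = 1.378 × 10^21 Hz.
For a photon E = hf, so E = 9.131 × 10^-13 J.
Converting to MeV: E = 5.699 MeV ≈ 5.70 MeV.

5.70 MeV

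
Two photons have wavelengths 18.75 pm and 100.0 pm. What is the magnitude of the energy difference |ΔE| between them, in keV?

Using E = hc/λ: E₁ = 1.0594·10^-14 J, E₂ = 1.9864·10^-15 J.
|ΔE| = |1.0594·10^-14 − 1.9864·10^-15| = 8.61·10^-15 J = 53.7 keV.

53.7 keV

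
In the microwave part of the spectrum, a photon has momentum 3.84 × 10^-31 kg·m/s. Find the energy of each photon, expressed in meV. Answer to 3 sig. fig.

0.719 meV

For a photon E = pc, so E = 1.151 × 10^-22 J.
Converting to meV: E = 0.7185 meV ≈ 0.719 meV.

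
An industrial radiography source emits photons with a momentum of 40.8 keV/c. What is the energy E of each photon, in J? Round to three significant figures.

Use c = 2.99792458 × 10^8 m/s, 1 eV = 1.602176634 × 10^-19 J.
First convert: p = 40.8 keV/c = 2.1805 × 10^-23 kg·m/s.
For a photon E = pc, so E = 6.537 × 10^-15 J.
So E ≈ 6.54 × 10^-15 J.

6.54 × 10^-15 J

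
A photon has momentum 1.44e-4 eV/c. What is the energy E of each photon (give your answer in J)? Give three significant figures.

2.31e-23 J

(c = 2.99792458e8 m/s, 1 eV = 1.602176634e-19 J.)
First convert: p = 1.44e-4 eV/c = 7.6958e-32 kg·m/s.
Apply E = pc: E = 2.307e-23 J.
So E ≈ 2.31e-23 J.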